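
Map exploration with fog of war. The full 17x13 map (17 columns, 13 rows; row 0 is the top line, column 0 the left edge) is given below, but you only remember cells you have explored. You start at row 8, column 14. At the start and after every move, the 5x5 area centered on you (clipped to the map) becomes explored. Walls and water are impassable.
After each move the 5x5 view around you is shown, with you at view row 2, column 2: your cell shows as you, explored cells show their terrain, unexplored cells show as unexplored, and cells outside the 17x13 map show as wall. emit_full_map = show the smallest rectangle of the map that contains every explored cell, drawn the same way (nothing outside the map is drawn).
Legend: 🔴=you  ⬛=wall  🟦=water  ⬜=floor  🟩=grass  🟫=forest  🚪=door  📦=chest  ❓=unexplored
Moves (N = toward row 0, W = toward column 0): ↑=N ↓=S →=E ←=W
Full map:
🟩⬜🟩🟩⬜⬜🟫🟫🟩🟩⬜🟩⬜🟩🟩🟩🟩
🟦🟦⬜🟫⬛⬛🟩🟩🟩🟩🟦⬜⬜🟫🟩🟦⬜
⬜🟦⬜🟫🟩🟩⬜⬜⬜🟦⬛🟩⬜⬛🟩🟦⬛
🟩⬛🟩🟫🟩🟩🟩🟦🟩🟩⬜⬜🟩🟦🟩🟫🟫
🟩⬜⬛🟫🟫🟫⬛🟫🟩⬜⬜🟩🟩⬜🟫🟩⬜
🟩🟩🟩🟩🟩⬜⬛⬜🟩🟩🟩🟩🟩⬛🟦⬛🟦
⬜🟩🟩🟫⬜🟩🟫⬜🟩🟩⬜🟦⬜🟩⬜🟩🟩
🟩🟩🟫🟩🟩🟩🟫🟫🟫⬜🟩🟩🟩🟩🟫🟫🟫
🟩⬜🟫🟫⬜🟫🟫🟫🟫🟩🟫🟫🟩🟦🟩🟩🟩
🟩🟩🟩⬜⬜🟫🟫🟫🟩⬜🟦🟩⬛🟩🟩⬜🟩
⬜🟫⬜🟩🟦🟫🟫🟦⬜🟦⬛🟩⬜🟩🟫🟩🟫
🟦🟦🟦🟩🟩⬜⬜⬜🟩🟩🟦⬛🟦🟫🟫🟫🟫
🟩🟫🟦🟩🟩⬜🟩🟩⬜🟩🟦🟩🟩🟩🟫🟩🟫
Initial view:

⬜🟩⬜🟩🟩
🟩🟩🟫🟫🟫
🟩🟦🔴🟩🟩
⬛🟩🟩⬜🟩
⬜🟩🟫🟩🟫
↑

🟩⬛🟦⬛🟦
⬜🟩⬜🟩🟩
🟩🟩🔴🟫🟫
🟩🟦🟩🟩🟩
⬛🟩🟩⬜🟩

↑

🟩⬜🟫🟩⬜
🟩⬛🟦⬛🟦
⬜🟩🔴🟩🟩
🟩🟩🟫🟫🟫
🟩🟦🟩🟩🟩

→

⬜🟫🟩⬜⬛
⬛🟦⬛🟦⬛
🟩⬜🔴🟩⬛
🟩🟫🟫🟫⬛
🟦🟩🟩🟩⬛

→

🟫🟩⬜⬛⬛
🟦⬛🟦⬛⬛
⬜🟩🔴⬛⬛
🟫🟫🟫⬛⬛
🟩🟩🟩⬛⬛

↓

🟦⬛🟦⬛⬛
⬜🟩🟩⬛⬛
🟫🟫🔴⬛⬛
🟩🟩🟩⬛⬛
🟩⬜🟩⬛⬛

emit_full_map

🟩⬜🟫🟩⬜
🟩⬛🟦⬛🟦
⬜🟩⬜🟩🟩
🟩🟩🟫🟫🔴
🟩🟦🟩🟩🟩
⬛🟩🟩⬜🟩
⬜🟩🟫🟩🟫

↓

⬜🟩🟩⬛⬛
🟫🟫🟫⬛⬛
🟩🟩🔴⬛⬛
🟩⬜🟩⬛⬛
🟫🟩🟫⬛⬛

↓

🟫🟫🟫⬛⬛
🟩🟩🟩⬛⬛
🟩⬜🔴⬛⬛
🟫🟩🟫⬛⬛
🟫🟫🟫⬛⬛

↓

🟩🟩🟩⬛⬛
🟩⬜🟩⬛⬛
🟫🟩🔴⬛⬛
🟫🟫🟫⬛⬛
🟫🟩🟫⬛⬛

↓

🟩⬜🟩⬛⬛
🟫🟩🟫⬛⬛
🟫🟫🔴⬛⬛
🟫🟩🟫⬛⬛
⬛⬛⬛⬛⬛

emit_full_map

🟩⬜🟫🟩⬜
🟩⬛🟦⬛🟦
⬜🟩⬜🟩🟩
🟩🟩🟫🟫🟫
🟩🟦🟩🟩🟩
⬛🟩🟩⬜🟩
⬜🟩🟫🟩🟫
❓❓🟫🟫🔴
❓❓🟫🟩🟫


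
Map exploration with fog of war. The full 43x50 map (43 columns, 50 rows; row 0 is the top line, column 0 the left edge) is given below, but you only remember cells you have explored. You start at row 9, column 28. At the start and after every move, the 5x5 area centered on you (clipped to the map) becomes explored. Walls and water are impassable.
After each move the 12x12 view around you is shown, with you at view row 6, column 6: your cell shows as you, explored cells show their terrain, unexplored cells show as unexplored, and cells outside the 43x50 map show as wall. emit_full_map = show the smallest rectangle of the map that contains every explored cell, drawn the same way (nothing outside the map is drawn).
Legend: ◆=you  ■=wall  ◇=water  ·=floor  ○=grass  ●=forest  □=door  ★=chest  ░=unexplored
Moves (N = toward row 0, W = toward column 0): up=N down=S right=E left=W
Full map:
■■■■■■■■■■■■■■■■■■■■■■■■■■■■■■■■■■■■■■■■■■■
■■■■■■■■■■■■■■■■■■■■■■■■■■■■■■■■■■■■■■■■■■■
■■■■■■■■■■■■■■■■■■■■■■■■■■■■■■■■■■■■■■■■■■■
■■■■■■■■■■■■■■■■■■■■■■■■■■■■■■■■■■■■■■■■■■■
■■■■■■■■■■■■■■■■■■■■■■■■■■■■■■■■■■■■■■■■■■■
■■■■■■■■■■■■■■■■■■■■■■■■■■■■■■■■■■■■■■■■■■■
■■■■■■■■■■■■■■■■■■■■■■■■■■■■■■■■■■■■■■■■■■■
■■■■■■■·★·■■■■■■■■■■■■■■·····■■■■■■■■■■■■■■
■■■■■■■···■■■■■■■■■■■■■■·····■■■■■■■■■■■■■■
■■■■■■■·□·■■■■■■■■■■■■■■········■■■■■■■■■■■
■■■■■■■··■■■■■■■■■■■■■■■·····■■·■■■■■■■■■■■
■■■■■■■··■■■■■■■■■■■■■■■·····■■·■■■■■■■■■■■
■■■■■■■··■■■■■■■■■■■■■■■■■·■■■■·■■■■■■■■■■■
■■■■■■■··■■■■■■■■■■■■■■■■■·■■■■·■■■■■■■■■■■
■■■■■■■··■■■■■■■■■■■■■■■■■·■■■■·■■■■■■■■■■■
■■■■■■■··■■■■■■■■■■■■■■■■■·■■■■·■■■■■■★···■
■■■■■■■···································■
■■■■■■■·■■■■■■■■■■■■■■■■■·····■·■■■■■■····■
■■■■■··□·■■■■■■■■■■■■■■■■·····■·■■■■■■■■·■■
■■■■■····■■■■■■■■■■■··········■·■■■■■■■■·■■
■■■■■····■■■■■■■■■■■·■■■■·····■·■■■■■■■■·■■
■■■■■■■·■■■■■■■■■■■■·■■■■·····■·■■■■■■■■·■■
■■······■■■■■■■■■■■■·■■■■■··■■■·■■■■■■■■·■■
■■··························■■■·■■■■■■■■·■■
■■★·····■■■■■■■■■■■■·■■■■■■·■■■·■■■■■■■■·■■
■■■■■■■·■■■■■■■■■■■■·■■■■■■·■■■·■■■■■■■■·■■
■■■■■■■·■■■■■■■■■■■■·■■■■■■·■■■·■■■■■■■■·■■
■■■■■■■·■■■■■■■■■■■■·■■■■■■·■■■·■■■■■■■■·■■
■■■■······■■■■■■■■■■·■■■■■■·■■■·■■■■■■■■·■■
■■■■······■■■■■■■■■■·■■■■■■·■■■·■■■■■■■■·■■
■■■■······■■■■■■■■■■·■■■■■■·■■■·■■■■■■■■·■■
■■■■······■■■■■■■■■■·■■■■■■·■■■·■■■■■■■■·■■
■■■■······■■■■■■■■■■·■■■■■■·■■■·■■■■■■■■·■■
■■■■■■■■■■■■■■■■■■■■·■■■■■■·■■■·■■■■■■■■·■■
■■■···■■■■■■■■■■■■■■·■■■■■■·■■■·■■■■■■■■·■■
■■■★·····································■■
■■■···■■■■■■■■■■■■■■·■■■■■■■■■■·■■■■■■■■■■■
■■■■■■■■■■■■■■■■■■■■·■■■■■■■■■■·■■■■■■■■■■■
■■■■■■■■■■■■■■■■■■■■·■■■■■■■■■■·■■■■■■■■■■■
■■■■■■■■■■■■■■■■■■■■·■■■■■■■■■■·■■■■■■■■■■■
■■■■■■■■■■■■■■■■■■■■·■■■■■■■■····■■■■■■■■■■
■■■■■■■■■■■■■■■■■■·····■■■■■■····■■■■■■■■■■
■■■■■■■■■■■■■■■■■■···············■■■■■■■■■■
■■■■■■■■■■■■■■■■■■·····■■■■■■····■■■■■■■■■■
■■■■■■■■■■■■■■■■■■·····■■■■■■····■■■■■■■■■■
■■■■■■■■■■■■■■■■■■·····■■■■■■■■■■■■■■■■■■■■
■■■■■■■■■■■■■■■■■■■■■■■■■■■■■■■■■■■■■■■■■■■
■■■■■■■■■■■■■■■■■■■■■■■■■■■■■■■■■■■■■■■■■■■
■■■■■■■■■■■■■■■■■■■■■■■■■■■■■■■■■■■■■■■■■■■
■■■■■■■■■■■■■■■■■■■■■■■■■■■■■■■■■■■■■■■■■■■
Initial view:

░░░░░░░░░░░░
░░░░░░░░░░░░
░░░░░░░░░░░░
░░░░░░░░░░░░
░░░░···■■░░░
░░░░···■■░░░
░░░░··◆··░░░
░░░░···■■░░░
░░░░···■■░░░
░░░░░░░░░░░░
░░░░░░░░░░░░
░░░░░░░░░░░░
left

░░░░░░░░░░░░
░░░░░░░░░░░░
░░░░░░░░░░░░
░░░░░░░░░░░░
░░░░····■■░░
░░░░····■■░░
░░░░··◆···░░
░░░░····■■░░
░░░░····■■░░
░░░░░░░░░░░░
░░░░░░░░░░░░
░░░░░░░░░░░░

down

░░░░░░░░░░░░
░░░░░░░░░░░░
░░░░░░░░░░░░
░░░░····■■░░
░░░░····■■░░
░░░░······░░
░░░░··◆·■■░░
░░░░····■■░░
░░░░■·■■■░░░
░░░░░░░░░░░░
░░░░░░░░░░░░
░░░░░░░░░░░░

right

░░░░░░░░░░░░
░░░░░░░░░░░░
░░░░░░░░░░░░
░░░····■■░░░
░░░····■■░░░
░░░······░░░
░░░···◆■■░░░
░░░····■■░░░
░░░■·■■■■░░░
░░░░░░░░░░░░
░░░░░░░░░░░░
░░░░░░░░░░░░

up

░░░░░░░░░░░░
░░░░░░░░░░░░
░░░░░░░░░░░░
░░░░░░░░░░░░
░░░····■■░░░
░░░····■■░░░
░░░···◆··░░░
░░░····■■░░░
░░░····■■░░░
░░░■·■■■■░░░
░░░░░░░░░░░░
░░░░░░░░░░░░

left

░░░░░░░░░░░░
░░░░░░░░░░░░
░░░░░░░░░░░░
░░░░░░░░░░░░
░░░░····■■░░
░░░░····■■░░
░░░░··◆···░░
░░░░····■■░░
░░░░····■■░░
░░░░■·■■■■░░
░░░░░░░░░░░░
░░░░░░░░░░░░

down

░░░░░░░░░░░░
░░░░░░░░░░░░
░░░░░░░░░░░░
░░░░····■■░░
░░░░····■■░░
░░░░······░░
░░░░··◆·■■░░
░░░░····■■░░
░░░░■·■■■■░░
░░░░░░░░░░░░
░░░░░░░░░░░░
░░░░░░░░░░░░

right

░░░░░░░░░░░░
░░░░░░░░░░░░
░░░░░░░░░░░░
░░░····■■░░░
░░░····■■░░░
░░░······░░░
░░░···◆■■░░░
░░░····■■░░░
░░░■·■■■■░░░
░░░░░░░░░░░░
░░░░░░░░░░░░
░░░░░░░░░░░░

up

░░░░░░░░░░░░
░░░░░░░░░░░░
░░░░░░░░░░░░
░░░░░░░░░░░░
░░░····■■░░░
░░░····■■░░░
░░░···◆··░░░
░░░····■■░░░
░░░····■■░░░
░░░■·■■■■░░░
░░░░░░░░░░░░
░░░░░░░░░░░░


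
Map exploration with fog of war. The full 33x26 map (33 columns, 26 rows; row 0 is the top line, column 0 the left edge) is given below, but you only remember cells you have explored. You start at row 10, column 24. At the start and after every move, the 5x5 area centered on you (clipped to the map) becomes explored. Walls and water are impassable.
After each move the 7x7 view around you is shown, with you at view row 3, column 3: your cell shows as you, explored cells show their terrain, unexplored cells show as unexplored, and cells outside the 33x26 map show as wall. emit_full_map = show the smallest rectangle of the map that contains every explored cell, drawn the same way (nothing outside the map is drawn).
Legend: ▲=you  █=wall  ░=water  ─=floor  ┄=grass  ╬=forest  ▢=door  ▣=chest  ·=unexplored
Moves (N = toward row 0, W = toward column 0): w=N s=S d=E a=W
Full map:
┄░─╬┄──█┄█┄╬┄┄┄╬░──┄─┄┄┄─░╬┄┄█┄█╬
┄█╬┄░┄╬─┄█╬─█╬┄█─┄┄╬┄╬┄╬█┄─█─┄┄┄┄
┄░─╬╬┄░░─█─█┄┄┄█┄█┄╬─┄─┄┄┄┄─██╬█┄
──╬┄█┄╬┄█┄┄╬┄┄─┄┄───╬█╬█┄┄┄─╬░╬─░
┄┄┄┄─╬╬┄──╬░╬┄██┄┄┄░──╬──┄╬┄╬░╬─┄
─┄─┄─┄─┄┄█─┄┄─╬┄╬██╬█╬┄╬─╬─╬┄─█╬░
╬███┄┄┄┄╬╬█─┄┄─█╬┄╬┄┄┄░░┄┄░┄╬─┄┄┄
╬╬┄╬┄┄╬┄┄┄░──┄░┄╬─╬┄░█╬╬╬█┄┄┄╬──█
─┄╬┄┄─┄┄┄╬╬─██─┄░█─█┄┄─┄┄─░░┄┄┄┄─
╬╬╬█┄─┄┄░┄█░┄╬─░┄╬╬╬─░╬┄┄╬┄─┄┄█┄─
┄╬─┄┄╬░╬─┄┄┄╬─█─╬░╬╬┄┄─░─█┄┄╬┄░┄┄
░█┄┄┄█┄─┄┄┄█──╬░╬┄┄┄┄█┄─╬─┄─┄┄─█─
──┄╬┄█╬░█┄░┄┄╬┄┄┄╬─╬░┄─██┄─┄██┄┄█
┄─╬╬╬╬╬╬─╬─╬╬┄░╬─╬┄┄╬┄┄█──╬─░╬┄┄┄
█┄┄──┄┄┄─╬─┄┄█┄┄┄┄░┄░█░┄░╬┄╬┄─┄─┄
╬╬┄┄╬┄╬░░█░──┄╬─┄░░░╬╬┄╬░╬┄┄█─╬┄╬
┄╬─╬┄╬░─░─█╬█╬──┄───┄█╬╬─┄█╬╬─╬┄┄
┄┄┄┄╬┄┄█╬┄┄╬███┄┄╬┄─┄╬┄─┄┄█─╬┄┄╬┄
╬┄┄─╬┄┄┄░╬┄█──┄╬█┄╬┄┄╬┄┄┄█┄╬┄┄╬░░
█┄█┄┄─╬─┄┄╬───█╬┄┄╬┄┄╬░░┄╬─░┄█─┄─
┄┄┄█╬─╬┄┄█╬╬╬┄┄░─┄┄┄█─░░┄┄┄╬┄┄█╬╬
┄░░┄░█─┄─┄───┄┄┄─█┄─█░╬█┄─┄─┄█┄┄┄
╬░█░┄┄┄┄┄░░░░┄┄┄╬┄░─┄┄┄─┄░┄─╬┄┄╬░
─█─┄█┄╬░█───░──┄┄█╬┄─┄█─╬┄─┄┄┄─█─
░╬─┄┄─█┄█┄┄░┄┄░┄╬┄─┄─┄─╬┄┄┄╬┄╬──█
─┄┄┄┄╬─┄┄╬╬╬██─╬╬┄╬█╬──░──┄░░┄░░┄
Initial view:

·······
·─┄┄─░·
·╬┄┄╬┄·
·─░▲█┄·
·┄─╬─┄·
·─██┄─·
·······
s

·─┄┄─░·
·╬┄┄╬┄·
·─░─█┄·
·┄─▲─┄·
·─██┄─·
·┄█──╬·
·······

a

··─┄┄─░
·░╬┄┄╬┄
·┄─░─█┄
·█┄▲╬─┄
·┄─██┄─
·┄┄█──╬
·······

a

···─┄┄─
·─░╬┄┄╬
·┄┄─░─█
·┄█▲─╬─
·░┄─██┄
·╬┄┄█──
·······

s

·─░╬┄┄╬
·┄┄─░─█
·┄█┄─╬─
·░┄▲██┄
·╬┄┄█──
·░█░┄░·
·······

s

·┄┄─░─█
·┄█┄─╬─
·░┄─██┄
·╬┄▲█──
·░█░┄░·
·╬╬┄╬░·
·······

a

··┄┄─░─
·┄┄█┄─╬
·╬░┄─██
·┄╬▲┄█─
·┄░█░┄░
·░╬╬┄╬░
·······

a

···┄┄─░
·┄┄┄█┄─
·─╬░┄─█
·┄┄▲┄┄█
·░┄░█░┄
·░░╬╬┄╬
·······

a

····┄┄─
·┄┄┄┄█┄
·╬─╬░┄─
·╬┄▲╬┄┄
·┄░┄░█░
·░░░╬╬┄
·······

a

·····┄┄
·╬┄┄┄┄█
·┄╬─╬░┄
·─╬▲┄╬┄
·┄┄░┄░█
·┄░░░╬╬
·······

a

······┄
·░╬┄┄┄┄
·┄┄╬─╬░
·╬─▲┄┄╬
·┄┄┄░┄░
·─┄░░░╬
·······

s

·░╬┄┄┄┄
·┄┄╬─╬░
·╬─╬┄┄╬
·┄┄▲░┄░
·─┄░░░╬
·─┄───·
·······

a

··░╬┄┄┄
·┄┄┄╬─╬
·░╬─╬┄┄
·┄┄▲┄░┄
·╬─┄░░░
·──┄───
·······

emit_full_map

········─┄┄─░
······─░╬┄┄╬┄
······┄┄─░─█┄
·░╬┄┄┄┄█┄─╬─┄
┄┄┄╬─╬░┄─██┄─
░╬─╬┄┄╬┄┄█──╬
┄┄▲┄░┄░█░┄░··
╬─┄░░░╬╬┄╬░··
──┄───·······

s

·┄┄┄╬─╬
·░╬─╬┄┄
·┄┄┄┄░┄
·╬─▲░░░
·──┄───
·█┄┄╬┄·
·······

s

·░╬─╬┄┄
·┄┄┄┄░┄
·╬─┄░░░
·──▲───
·█┄┄╬┄·
·┄╬█┄╬·
·······

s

·┄┄┄┄░┄
·╬─┄░░░
·──┄───
·█┄▲╬┄·
·┄╬█┄╬·
·█╬┄┄╬·
·······

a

··┄┄┄┄░
·┄╬─┄░░
·╬──┄──
·██▲┄╬┄
·─┄╬█┄╬
·─█╬┄┄╬
·······

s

·┄╬─┄░░
·╬──┄──
·██┄┄╬┄
·─┄▲█┄╬
·─█╬┄┄╬
·┄┄░─┄·
·······

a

··┄╬─┄░
·█╬──┄─
·███┄┄╬
·──▲╬█┄
·──█╬┄┄
·╬┄┄░─┄
·······

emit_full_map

··········─┄┄─░
········─░╬┄┄╬┄
········┄┄─░─█┄
···░╬┄┄┄┄█┄─╬─┄
··┄┄┄╬─╬░┄─██┄─
··░╬─╬┄┄╬┄┄█──╬
··┄┄┄┄░┄░█░┄░··
·┄╬─┄░░░╬╬┄╬░··
█╬──┄───·······
███┄┄╬┄········
──▲╬█┄╬········
──█╬┄┄╬········
╬┄┄░─┄·········

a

···┄╬─┄
·╬█╬──┄
·╬███┄┄
·█─▲┄╬█
·───█╬┄
·╬╬┄┄░─
·······

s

·╬█╬──┄
·╬███┄┄
·█──┄╬█
·──▲█╬┄
·╬╬┄┄░─
·──┄┄┄·
·······

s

·╬███┄┄
·█──┄╬█
·───█╬┄
·╬╬▲┄░─
·──┄┄┄·
·░░┄┄┄·
·······

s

·█──┄╬█
·───█╬┄
·╬╬┄┄░─
·──▲┄┄·
·░░┄┄┄·
·─░──┄·
·······

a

··█──┄╬
·╬───█╬
·╬╬╬┄┄░
·──▲┄┄┄
·░░░┄┄┄
·──░──┄
·······

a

···█──┄
·┄╬───█
·█╬╬╬┄┄
·┄─▲─┄┄
·░░░░┄┄
·───░──
·······

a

····█──
·┄┄╬───
·┄█╬╬╬┄
·─┄▲──┄
·┄░░░░┄
·█───░─
·······

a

·····█─
·─┄┄╬──
·┄┄█╬╬╬
·┄─▲───
·┄┄░░░░
·░█───░
·······

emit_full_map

···············─┄┄─░
·············─░╬┄┄╬┄
·············┄┄─░─█┄
········░╬┄┄┄┄█┄─╬─┄
·······┄┄┄╬─╬░┄─██┄─
·······░╬─╬┄┄╬┄┄█──╬
·······┄┄┄┄░┄░█░┄░··
······┄╬─┄░░░╬╬┄╬░··
····╬█╬──┄───·······
····╬███┄┄╬┄········
····█──┄╬█┄╬········
─┄┄╬───█╬┄┄╬········
┄┄█╬╬╬┄┄░─┄·········
┄─▲───┄┄┄···········
┄┄░░░░┄┄┄···········
░█───░──┄···········

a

······█
·╬─┄┄╬─
·╬┄┄█╬╬
·─┄▲┄──
·┄┄┄░░░
·╬░█───
·······

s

·╬─┄┄╬─
·╬┄┄█╬╬
·─┄─┄──
·┄┄▲░░░
·╬░█───
·█┄█┄┄·
·······

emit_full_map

················─┄┄─░
··············─░╬┄┄╬┄
··············┄┄─░─█┄
·········░╬┄┄┄┄█┄─╬─┄
········┄┄┄╬─╬░┄─██┄─
········░╬─╬┄┄╬┄┄█──╬
········┄┄┄┄░┄░█░┄░··
·······┄╬─┄░░░╬╬┄╬░··
·····╬█╬──┄───·······
·····╬███┄┄╬┄········
·····█──┄╬█┄╬········
╬─┄┄╬───█╬┄┄╬········
╬┄┄█╬╬╬┄┄░─┄·········
─┄─┄───┄┄┄···········
┄┄▲░░░░┄┄┄···········
╬░█───░──┄···········
█┄█┄┄················


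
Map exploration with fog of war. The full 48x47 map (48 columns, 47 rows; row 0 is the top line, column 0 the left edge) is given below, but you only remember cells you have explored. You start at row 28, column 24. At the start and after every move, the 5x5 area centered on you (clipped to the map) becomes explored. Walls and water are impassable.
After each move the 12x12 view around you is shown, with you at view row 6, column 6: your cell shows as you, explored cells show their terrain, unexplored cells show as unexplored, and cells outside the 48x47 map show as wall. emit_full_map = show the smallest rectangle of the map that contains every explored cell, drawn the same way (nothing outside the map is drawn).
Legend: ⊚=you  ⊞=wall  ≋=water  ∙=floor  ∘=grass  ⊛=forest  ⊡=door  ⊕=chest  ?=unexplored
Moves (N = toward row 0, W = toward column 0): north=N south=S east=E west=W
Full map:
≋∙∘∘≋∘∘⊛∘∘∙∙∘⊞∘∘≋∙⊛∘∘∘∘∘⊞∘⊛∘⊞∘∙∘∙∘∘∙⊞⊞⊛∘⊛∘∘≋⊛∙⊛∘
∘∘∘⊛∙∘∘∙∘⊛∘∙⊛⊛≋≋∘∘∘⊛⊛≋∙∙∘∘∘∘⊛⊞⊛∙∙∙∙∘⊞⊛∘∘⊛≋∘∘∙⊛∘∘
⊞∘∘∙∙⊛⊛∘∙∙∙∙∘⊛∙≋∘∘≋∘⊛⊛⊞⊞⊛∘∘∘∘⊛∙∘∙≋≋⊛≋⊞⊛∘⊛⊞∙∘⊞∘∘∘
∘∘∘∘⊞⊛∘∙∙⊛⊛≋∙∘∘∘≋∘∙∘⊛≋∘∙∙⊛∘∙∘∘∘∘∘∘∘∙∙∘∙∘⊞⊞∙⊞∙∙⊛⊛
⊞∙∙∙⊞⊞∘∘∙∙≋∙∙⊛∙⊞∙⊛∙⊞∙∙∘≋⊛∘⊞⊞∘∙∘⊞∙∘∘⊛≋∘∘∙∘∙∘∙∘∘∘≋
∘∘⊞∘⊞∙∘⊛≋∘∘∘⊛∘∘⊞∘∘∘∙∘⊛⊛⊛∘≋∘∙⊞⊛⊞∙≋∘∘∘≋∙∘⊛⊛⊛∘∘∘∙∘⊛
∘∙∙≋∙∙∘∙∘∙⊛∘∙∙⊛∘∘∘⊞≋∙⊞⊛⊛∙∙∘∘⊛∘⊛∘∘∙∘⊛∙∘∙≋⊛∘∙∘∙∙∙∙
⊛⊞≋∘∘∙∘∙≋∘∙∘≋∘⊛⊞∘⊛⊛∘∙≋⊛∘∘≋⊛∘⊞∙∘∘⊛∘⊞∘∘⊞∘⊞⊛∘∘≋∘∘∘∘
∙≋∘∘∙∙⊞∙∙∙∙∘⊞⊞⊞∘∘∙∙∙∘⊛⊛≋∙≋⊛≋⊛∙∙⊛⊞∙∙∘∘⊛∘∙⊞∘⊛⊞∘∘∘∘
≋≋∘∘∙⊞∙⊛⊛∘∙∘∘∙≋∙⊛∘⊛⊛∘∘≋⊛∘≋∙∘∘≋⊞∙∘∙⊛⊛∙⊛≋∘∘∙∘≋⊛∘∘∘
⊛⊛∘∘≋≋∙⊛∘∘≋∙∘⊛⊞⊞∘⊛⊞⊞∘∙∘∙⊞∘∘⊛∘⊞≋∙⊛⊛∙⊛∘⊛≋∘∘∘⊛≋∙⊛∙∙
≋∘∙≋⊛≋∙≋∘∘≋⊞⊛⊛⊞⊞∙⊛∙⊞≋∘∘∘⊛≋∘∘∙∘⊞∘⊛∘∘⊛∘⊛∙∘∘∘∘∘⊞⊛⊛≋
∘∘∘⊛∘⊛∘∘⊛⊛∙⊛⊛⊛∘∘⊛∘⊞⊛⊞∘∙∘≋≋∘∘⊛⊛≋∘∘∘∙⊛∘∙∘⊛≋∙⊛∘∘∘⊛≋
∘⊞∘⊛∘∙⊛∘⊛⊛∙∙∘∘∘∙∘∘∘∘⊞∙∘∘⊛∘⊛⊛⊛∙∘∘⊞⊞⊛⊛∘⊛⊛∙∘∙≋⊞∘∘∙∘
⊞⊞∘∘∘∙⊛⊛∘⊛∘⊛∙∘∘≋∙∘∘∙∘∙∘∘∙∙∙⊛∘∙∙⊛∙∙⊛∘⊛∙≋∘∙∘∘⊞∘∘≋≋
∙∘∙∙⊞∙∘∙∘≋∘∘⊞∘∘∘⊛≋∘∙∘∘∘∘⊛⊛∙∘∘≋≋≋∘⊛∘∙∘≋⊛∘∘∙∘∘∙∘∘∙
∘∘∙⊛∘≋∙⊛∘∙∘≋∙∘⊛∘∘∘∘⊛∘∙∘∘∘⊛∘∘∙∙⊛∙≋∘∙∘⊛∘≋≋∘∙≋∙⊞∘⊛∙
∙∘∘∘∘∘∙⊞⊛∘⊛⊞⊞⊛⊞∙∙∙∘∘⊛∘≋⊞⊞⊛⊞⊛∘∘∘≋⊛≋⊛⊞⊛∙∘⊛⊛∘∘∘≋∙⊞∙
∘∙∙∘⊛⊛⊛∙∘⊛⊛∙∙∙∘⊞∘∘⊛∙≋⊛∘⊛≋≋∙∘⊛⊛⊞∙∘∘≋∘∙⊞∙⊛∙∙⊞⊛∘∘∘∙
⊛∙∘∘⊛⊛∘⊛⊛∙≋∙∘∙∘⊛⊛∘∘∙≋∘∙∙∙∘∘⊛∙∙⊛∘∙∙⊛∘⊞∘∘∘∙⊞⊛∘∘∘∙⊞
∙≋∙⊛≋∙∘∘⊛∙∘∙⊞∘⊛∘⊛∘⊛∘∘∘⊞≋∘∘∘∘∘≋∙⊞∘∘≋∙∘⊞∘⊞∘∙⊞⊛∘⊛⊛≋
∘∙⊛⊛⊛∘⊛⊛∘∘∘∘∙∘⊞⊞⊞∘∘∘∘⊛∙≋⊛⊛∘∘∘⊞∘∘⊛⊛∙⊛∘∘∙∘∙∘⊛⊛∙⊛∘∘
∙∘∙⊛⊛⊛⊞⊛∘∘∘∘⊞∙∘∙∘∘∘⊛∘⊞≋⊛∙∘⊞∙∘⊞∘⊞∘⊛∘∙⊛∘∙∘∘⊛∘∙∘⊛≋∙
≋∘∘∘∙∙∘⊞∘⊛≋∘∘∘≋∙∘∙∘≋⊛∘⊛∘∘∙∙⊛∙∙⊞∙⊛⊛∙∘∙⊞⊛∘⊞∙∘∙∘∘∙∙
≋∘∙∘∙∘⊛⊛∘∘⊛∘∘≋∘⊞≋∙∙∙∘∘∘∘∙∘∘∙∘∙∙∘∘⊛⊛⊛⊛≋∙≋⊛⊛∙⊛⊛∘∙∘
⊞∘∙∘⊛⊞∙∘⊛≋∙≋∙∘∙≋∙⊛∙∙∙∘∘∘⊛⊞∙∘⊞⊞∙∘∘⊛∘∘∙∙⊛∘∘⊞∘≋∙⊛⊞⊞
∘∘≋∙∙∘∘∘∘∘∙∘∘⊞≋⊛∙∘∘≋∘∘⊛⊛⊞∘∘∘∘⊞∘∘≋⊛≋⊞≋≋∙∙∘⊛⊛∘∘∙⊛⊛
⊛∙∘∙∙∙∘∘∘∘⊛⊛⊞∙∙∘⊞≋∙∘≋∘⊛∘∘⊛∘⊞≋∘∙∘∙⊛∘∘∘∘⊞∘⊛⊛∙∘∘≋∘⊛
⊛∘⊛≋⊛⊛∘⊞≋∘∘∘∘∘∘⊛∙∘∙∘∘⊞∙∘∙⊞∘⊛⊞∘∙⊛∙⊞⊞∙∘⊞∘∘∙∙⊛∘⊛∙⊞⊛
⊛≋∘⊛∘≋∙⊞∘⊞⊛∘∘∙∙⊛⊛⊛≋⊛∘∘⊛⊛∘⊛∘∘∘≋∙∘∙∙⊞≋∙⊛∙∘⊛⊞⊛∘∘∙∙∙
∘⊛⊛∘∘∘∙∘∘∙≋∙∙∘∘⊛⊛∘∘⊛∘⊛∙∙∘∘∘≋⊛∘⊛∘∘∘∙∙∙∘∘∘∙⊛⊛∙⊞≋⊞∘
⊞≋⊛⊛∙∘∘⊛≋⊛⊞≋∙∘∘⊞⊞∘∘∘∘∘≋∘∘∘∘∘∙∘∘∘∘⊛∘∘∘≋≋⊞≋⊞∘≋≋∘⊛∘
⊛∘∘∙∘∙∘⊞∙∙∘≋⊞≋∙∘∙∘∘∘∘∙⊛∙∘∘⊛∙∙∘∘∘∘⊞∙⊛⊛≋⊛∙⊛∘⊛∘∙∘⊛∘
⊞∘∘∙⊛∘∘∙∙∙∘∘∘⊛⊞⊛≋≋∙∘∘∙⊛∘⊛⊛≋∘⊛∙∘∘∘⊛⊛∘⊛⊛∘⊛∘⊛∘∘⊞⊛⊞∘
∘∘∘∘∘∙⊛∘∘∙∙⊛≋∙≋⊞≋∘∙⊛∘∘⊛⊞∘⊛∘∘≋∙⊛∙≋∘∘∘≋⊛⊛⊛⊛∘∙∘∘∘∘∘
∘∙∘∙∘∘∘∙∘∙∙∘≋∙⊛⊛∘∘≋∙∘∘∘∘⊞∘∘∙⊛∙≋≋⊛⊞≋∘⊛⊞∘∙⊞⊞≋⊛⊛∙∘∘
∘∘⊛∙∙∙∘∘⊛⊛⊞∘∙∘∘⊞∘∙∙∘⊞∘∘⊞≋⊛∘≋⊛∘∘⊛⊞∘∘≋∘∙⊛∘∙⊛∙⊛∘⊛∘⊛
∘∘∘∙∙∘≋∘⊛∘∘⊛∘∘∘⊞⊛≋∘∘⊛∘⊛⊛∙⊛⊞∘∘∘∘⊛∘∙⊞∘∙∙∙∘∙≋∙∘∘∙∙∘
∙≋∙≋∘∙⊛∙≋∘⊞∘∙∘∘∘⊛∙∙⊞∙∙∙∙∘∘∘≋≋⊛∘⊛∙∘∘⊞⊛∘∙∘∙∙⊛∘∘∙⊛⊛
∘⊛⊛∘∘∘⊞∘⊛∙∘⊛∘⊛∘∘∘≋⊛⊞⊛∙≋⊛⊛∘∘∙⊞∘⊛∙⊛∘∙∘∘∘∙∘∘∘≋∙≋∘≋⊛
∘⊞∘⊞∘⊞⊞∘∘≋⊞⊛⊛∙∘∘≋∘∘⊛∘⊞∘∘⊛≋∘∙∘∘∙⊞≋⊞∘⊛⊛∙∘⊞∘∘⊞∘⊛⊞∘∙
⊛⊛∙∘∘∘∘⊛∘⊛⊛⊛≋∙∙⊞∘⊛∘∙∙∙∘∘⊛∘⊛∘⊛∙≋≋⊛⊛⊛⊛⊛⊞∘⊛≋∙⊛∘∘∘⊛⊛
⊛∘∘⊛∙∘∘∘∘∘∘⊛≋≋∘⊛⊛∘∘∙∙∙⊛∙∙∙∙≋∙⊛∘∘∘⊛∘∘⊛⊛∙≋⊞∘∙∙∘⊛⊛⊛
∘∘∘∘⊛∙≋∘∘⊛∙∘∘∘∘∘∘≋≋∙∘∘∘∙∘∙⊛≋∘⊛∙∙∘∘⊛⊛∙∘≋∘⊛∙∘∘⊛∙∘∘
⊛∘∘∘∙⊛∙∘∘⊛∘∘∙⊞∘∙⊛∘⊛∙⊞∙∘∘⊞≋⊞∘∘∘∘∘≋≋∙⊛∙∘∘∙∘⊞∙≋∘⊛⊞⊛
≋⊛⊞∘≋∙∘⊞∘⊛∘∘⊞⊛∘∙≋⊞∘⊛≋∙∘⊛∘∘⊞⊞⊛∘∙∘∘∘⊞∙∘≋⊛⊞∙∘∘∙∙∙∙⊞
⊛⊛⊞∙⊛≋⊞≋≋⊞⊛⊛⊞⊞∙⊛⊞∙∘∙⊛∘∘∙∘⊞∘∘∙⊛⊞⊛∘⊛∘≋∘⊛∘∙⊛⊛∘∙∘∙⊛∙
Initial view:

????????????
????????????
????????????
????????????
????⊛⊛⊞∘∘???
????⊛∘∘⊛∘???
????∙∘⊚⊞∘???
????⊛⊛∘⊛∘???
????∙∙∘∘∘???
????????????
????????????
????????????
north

????????????
????????????
????????????
????????????
????∘∘⊛⊞∙???
????⊛⊛⊞∘∘???
????⊛∘⊚⊛∘???
????∙∘∙⊞∘???
????⊛⊛∘⊛∘???
????∙∙∘∘∘???
????????????
????????????

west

????????????
????????????
????????????
????????????
????∘∘∘⊛⊞∙??
????∘⊛⊛⊞∘∘??
????∘⊛⊚∘⊛∘??
????⊞∙∘∙⊞∘??
????∘⊛⊛∘⊛∘??
?????∙∙∘∘∘??
????????????
????????????

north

????????????
????????????
????????????
????????????
????∘∘∘∙∘???
????∘∘∘⊛⊞∙??
????∘⊛⊚⊞∘∘??
????∘⊛∘∘⊛∘??
????⊞∙∘∙⊞∘??
????∘⊛⊛∘⊛∘??
?????∙∙∘∘∘??
????????????

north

????????????
????????????
????????????
????????????
????∘⊛∘∘∙???
????∘∘∘∙∘???
????∘∘⊚⊛⊞∙??
????∘⊛⊛⊞∘∘??
????∘⊛∘∘⊛∘??
????⊞∙∘∙⊞∘??
????∘⊛⊛∘⊛∘??
?????∙∙∘∘∘??

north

????????????
????????????
????????????
????????????
????⊞≋⊛∙∘???
????∘⊛∘∘∙???
????∘∘⊚∙∘???
????∘∘∘⊛⊞∙??
????∘⊛⊛⊞∘∘??
????∘⊛∘∘⊛∘??
????⊞∙∘∙⊞∘??
????∘⊛⊛∘⊛∘??

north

????????????
????????????
????????????
????????????
????⊛∙≋⊛⊛???
????⊞≋⊛∙∘???
????∘⊛⊚∘∙???
????∘∘∘∙∘???
????∘∘∘⊛⊞∙??
????∘⊛⊛⊞∘∘??
????∘⊛∘∘⊛∘??
????⊞∙∘∙⊞∘??

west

????????????
????????????
????????????
????????????
????∘⊛∙≋⊛⊛??
????∘⊞≋⊛∙∘??
????⊛∘⊚∘∘∙??
????∘∘∘∘∙∘??
????∙∘∘∘⊛⊞∙?
?????∘⊛⊛⊞∘∘?
?????∘⊛∘∘⊛∘?
?????⊞∙∘∙⊞∘?

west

????????????
????????????
????????????
????????????
????∘∘⊛∙≋⊛⊛?
????⊛∘⊞≋⊛∙∘?
????≋⊛⊚⊛∘∘∙?
????∙∘∘∘∘∙∘?
????∙∙∘∘∘⊛⊞∙
??????∘⊛⊛⊞∘∘
??????∘⊛∘∘⊛∘
??????⊞∙∘∙⊞∘

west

????????????
????????????
????????????
????????????
????∘∘∘⊛∙≋⊛⊛
????∘⊛∘⊞≋⊛∙∘
????∘≋⊚∘⊛∘∘∙
????∙∙∘∘∘∘∙∘
????∙∙∙∘∘∘⊛⊞
???????∘⊛⊛⊞∘
???????∘⊛∘∘⊛
???????⊞∙∘∙⊞

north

????????????
????????????
????????????
????????????
????⊛∘∘∘⊞???
????∘∘∘⊛∙≋⊛⊛
????∘⊛⊚⊞≋⊛∙∘
????∘≋⊛∘⊛∘∘∙
????∙∙∘∘∘∘∙∘
????∙∙∙∘∘∘⊛⊞
???????∘⊛⊛⊞∘
???????∘⊛∘∘⊛

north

????????????
????????????
????????????
????????????
????∘∙≋∘∙???
????⊛∘∘∘⊞???
????∘∘⊚⊛∙≋⊛⊛
????∘⊛∘⊞≋⊛∙∘
????∘≋⊛∘⊛∘∘∙
????∙∙∘∘∘∘∙∘
????∙∙∙∘∘∘⊛⊞
???????∘⊛⊛⊞∘

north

????????????
????????????
????????????
????????????
????⊛∙≋⊛∘???
????∘∙≋∘∙???
????⊛∘⊚∘⊞???
????∘∘∘⊛∙≋⊛⊛
????∘⊛∘⊞≋⊛∙∘
????∘≋⊛∘⊛∘∘∙
????∙∙∘∘∘∘∙∘
????∙∙∙∘∘∘⊛⊞

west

????????????
????????????
????????????
????????????
????∘⊛∙≋⊛∘??
????∘∘∙≋∘∙??
????∘⊛⊚∘∘⊞??
????∘∘∘∘⊛∙≋⊛
????∘∘⊛∘⊞≋⊛∙
?????∘≋⊛∘⊛∘∘
?????∙∙∘∘∘∘∙
?????∙∙∙∘∘∘⊛

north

????????????
????????????
????????????
????????????
????∙∘∘⊛∘???
????∘⊛∙≋⊛∘??
????∘∘⊚≋∘∙??
????∘⊛∘∘∘⊞??
????∘∘∘∘⊛∙≋⊛
????∘∘⊛∘⊞≋⊛∙
?????∘≋⊛∘⊛∘∘
?????∙∙∘∘∘∘∙

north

????????????
????????????
????????????
????????????
????∘∘⊛∘∙???
????∙∘∘⊛∘???
????∘⊛⊚≋⊛∘??
????∘∘∙≋∘∙??
????∘⊛∘∘∘⊞??
????∘∘∘∘⊛∙≋⊛
????∘∘⊛∘⊞≋⊛∙
?????∘≋⊛∘⊛∘∘

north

????????????
????????????
????????????
????????????
????≋∘∙∘∘???
????∘∘⊛∘∙???
????∙∘⊚⊛∘???
????∘⊛∙≋⊛∘??
????∘∘∙≋∘∙??
????∘⊛∘∘∘⊞??
????∘∘∘∘⊛∙≋⊛
????∘∘⊛∘⊞≋⊛∙

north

????????????
????????????
????????????
????????????
????∘∘∙∘∙???
????≋∘∙∘∘???
????∘∘⊚∘∙???
????∙∘∘⊛∘???
????∘⊛∙≋⊛∘??
????∘∘∙≋∘∙??
????∘⊛∘∘∘⊞??
????∘∘∘∘⊛∙≋⊛

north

????????????
????????????
????????????
????????????
????∘∘∘⊞∙???
????∘∘∙∘∙???
????≋∘⊚∘∘???
????∘∘⊛∘∙???
????∙∘∘⊛∘???
????∘⊛∙≋⊛∘??
????∘∘∙≋∘∙??
????∘⊛∘∘∘⊞??

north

????????????
????????????
????????????
????????????
????∘⊞⊛⊞∘???
????∘∘∘⊞∙???
????∘∘⊚∘∙???
????≋∘∙∘∘???
????∘∘⊛∘∙???
????∙∘∘⊛∘???
????∘⊛∙≋⊛∘??
????∘∘∙≋∘∙??

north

????????????
????????????
????????????
????????????
????⊛∙⊞≋∘???
????∘⊞⊛⊞∘???
????∘∘⊚⊞∙???
????∘∘∙∘∙???
????≋∘∙∘∘???
????∘∘⊛∘∙???
????∙∘∘⊛∘???
????∘⊛∙≋⊛∘??

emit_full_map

⊛∙⊞≋∘?????
∘⊞⊛⊞∘?????
∘∘⊚⊞∙?????
∘∘∙∘∙?????
≋∘∙∘∘?????
∘∘⊛∘∙?????
∙∘∘⊛∘?????
∘⊛∙≋⊛∘????
∘∘∙≋∘∙????
∘⊛∘∘∘⊞????
∘∘∘∘⊛∙≋⊛⊛?
∘∘⊛∘⊞≋⊛∙∘?
?∘≋⊛∘⊛∘∘∙?
?∙∙∘∘∘∘∙∘?
?∙∙∙∘∘∘⊛⊞∙
????∘⊛⊛⊞∘∘
????∘⊛∘∘⊛∘
????⊞∙∘∙⊞∘
????∘⊛⊛∘⊛∘
?????∙∙∘∘∘


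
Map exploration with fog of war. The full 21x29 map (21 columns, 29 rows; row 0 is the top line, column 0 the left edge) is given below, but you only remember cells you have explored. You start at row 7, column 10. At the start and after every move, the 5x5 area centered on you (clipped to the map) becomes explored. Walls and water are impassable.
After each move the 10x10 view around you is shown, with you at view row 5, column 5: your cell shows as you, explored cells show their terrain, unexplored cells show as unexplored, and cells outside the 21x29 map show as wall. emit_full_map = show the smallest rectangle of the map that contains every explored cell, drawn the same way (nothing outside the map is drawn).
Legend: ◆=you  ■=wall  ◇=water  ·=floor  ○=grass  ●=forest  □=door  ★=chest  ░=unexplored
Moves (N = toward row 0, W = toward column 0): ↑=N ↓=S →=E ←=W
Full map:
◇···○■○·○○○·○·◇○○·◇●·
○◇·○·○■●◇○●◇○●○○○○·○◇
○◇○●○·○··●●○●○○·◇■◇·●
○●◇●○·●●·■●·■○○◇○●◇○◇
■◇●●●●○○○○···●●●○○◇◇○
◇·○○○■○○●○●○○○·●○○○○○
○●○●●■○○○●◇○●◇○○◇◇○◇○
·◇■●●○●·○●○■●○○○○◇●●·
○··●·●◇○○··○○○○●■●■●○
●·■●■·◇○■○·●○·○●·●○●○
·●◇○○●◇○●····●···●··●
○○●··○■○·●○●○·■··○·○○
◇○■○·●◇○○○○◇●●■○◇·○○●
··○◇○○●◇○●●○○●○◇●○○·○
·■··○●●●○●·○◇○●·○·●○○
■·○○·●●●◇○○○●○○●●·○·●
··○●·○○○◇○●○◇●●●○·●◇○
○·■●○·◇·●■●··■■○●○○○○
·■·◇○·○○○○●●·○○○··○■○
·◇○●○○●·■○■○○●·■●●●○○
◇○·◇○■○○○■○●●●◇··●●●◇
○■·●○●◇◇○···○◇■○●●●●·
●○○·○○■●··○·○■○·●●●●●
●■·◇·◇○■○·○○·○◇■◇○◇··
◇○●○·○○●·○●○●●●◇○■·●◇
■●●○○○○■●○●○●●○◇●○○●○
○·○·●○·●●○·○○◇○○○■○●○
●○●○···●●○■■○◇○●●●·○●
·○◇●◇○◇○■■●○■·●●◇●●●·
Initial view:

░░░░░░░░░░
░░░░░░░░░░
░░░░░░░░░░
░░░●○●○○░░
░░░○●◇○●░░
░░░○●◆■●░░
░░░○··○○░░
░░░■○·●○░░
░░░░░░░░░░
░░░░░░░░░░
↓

░░░░░░░░░░
░░░░░░░░░░
░░░●○●○○░░
░░░○●◇○●░░
░░░○●○■●░░
░░░○·◆○○░░
░░░■○·●○░░
░░░●····░░
░░░░░░░░░░
░░░░░░░░░░

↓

░░░░░░░░░░
░░░●○●○○░░
░░░○●◇○●░░
░░░○●○■●░░
░░░○··○○░░
░░░■○◆●○░░
░░░●····░░
░░░·●○●○░░
░░░░░░░░░░
░░░░░░░░░░

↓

░░░●○●○○░░
░░░○●◇○●░░
░░░○●○■●░░
░░░○··○○░░
░░░■○·●○░░
░░░●·◆··░░
░░░·●○●○░░
░░░○○○◇●░░
░░░░░░░░░░
░░░░░░░░░░

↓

░░░○●◇○●░░
░░░○●○■●░░
░░░○··○○░░
░░░■○·●○░░
░░░●····░░
░░░·●◆●○░░
░░░○○○◇●░░
░░░○●●○○░░
░░░░░░░░░░
░░░░░░░░░░

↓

░░░○●○■●░░
░░░○··○○░░
░░░■○·●○░░
░░░●····░░
░░░·●○●○░░
░░░○○◆◇●░░
░░░○●●○○░░
░░░○●·○◇░░
░░░░░░░░░░
░░░░░░░░░░

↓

░░░○··○○░░
░░░■○·●○░░
░░░●····░░
░░░·●○●○░░
░░░○○○◇●░░
░░░○●◆○○░░
░░░○●·○◇░░
░░░◇○○○●░░
░░░░░░░░░░
░░░░░░░░░░

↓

░░░■○·●○░░
░░░●····░░
░░░·●○●○░░
░░░○○○◇●░░
░░░○●●○○░░
░░░○●◆○◇░░
░░░◇○○○●░░
░░░◇○●○◇░░
░░░░░░░░░░
░░░░░░░░░░

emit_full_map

●○●○○
○●◇○●
○●○■●
○··○○
■○·●○
●····
·●○●○
○○○◇●
○●●○○
○●◆○◇
◇○○○●
◇○●○◇

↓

░░░●····░░
░░░·●○●○░░
░░░○○○◇●░░
░░░○●●○○░░
░░░○●·○◇░░
░░░◇○◆○●░░
░░░◇○●○◇░░
░░░●■●··░░
░░░░░░░░░░
░░░░░░░░░░

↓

░░░·●○●○░░
░░░○○○◇●░░
░░░○●●○○░░
░░░○●·○◇░░
░░░◇○○○●░░
░░░◇○◆○◇░░
░░░●■●··░░
░░░○○●●·░░
░░░░░░░░░░
░░░░░░░░░░

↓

░░░○○○◇●░░
░░░○●●○○░░
░░░○●·○◇░░
░░░◇○○○●░░
░░░◇○●○◇░░
░░░●■◆··░░
░░░○○●●·░░
░░░■○■○○░░
░░░░░░░░░░
░░░░░░░░░░

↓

░░░○●●○○░░
░░░○●·○◇░░
░░░◇○○○●░░
░░░◇○●○◇░░
░░░●■●··░░
░░░○○◆●·░░
░░░■○■○○░░
░░░○■○●●░░
░░░░░░░░░░
░░░░░░░░░░

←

░░░░○●●○○░
░░░░○●·○◇░
░░░░◇○○○●░
░░░○◇○●○◇░
░░░·●■●··░
░░░○○◆●●·░
░░░·■○■○○░
░░░○○■○●●░
░░░░░░░░░░
░░░░░░░░░░

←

░░░░░○●●○○
░░░░░○●·○◇
░░░░░◇○○○●
░░░○○◇○●○◇
░░░◇·●■●··
░░░○○◆○●●·
░░░●·■○■○○
░░░○○○■○●●
░░░░░░░░░░
░░░░░░░░░░

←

░░░░░░○●●○
░░░░░░○●·○
░░░░░░◇○○○
░░░○○○◇○●○
░░░·◇·●■●·
░░░·○◆○○●●
░░░○●·■○■○
░░░■○○○■○●
░░░░░░░░░░
░░░░░░░░░░

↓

░░░░░░○●·○
░░░░░░◇○○○
░░░○○○◇○●○
░░░·◇·●■●·
░░░·○○○○●●
░░░○●◆■○■○
░░░■○○○■○●
░░░●◇◇○·░░
░░░░░░░░░░
░░░░░░░░░░

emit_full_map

░░░●○●○○
░░░○●◇○●
░░░○●○■●
░░░○··○○
░░░■○·●○
░░░●····
░░░·●○●○
░░░○○○◇●
░░░○●●○○
░░░○●·○◇
░░░◇○○○●
○○○◇○●○◇
·◇·●■●··
·○○○○●●·
○●◆■○■○○
■○○○■○●●
●◇◇○·░░░

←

░░░░░░░○●·
░░░░░░░◇○○
░░░░○○○◇○●
░░░○·◇·●■●
░░░○·○○○○●
░░░○○◆·■○■
░░░○■○○○■○
░░░○●◇◇○·░
░░░░░░░░░░
░░░░░░░░░░

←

░░░░░░░░○●
░░░░░░░░◇○
░░░░░○○○◇○
░░░●○·◇·●■
░░░◇○·○○○○
░░░●○◆●·■○
░░░◇○■○○○■
░░░●○●◇◇○·
░░░░░░░░░░
░░░░░░░░░░

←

■░░░░░░░░○
■░░░░░░░░◇
■░░░░░○○○◇
■░░■●○·◇·●
■░░·◇○·○○○
■░░○●◆○●·■
■░░·◇○■○○○
■░░·●○●◇◇○
■░░░░░░░░░
■░░░░░░░░░

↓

■░░░░░░░░◇
■░░░░░○○○◇
■░░■●○·◇·●
■░░·◇○·○○○
■░░○●○○●·■
■░░·◇◆■○○○
■░░·●○●◇◇○
■░░○·○○■░░
■░░░░░░░░░
■░░░░░░░░░

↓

■░░░░░○○○◇
■░░■●○·◇·●
■░░·◇○·○○○
■░░○●○○●·■
■░░·◇○■○○○
■░░·●◆●◇◇○
■░░○·○○■░░
■░░·◇·◇○░░
■░░░░░░░░░
■░░░░░░░░░

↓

■░░■●○·◇·●
■░░·◇○·○○○
■░░○●○○●·■
■░░·◇○■○○○
■░░·●○●◇◇○
■░░○·◆○■░░
■░░·◇·◇○░░
■░░●○·○○░░
■░░░░░░░░░
■░░░░░░░░░

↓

■░░·◇○·○○○
■░░○●○○●·■
■░░·◇○■○○○
■░░·●○●◇◇○
■░░○·○○■░░
■░░·◇◆◇○░░
■░░●○·○○░░
■░░●○○○○░░
■░░░░░░░░░
■░░░░░░░░░

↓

■░░○●○○●·■
■░░·◇○■○○○
■░░·●○●◇◇○
■░░○·○○■░░
■░░·◇·◇○░░
■░░●○◆○○░░
■░░●○○○○░░
■░░○·●○·░░
■░░░░░░░░░
■░░░░░░░░░

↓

■░░·◇○■○○○
■░░·●○●◇◇○
■░░○·○○■░░
■░░·◇·◇○░░
■░░●○·○○░░
■░░●○◆○○░░
■░░○·●○·░░
■░░●○···░░
■░░░░░░░░░
■■■■■■■■■■

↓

■░░·●○●◇◇○
■░░○·○○■░░
■░░·◇·◇○░░
■░░●○·○○░░
■░░●○○○○░░
■░░○·◆○·░░
■░░●○···░░
■░░◇●◇○◇░░
■■■■■■■■■■
■■■■■■■■■■

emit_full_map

░░░░░░●○●○○
░░░░░░○●◇○●
░░░░░░○●○■●
░░░░░░○··○○
░░░░░░■○·●○
░░░░░░●····
░░░░░░·●○●○
░░░░░░○○○◇●
░░░░░░○●●○○
░░░░░░○●·○◇
░░░░░░◇○○○●
░░░○○○◇○●○◇
■●○·◇·●■●··
·◇○·○○○○●●·
○●○○●·■○■○○
·◇○■○○○■○●●
·●○●◇◇○·░░░
○·○○■░░░░░░
·◇·◇○░░░░░░
●○·○○░░░░░░
●○○○○░░░░░░
○·◆○·░░░░░░
●○···░░░░░░
◇●◇○◇░░░░░░

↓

■░░○·○○■░░
■░░·◇·◇○░░
■░░●○·○○░░
■░░●○○○○░░
■░░○·●○·░░
■░░●○◆··░░
■░░◇●◇○◇░░
■■■■■■■■■■
■■■■■■■■■■
■■■■■■■■■■

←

■■░░○·○○■░
■■░░·◇·◇○░
■■░░●○·○○░
■■░●●○○○○░
■■░·○·●○·░
■■░○●◆···░
■■░○◇●◇○◇░
■■■■■■■■■■
■■■■■■■■■■
■■■■■■■■■■

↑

■■░░·●○●◇◇
■■░░○·○○■░
■■░░·◇·◇○░
■■░○●○·○○░
■■░●●○○○○░
■■░·○◆●○·░
■■░○●○···░
■■░○◇●◇○◇░
■■■■■■■■■■
■■■■■■■■■■

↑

■■░░·◇○■○○
■■░░·●○●◇◇
■■░░○·○○■░
■■░■·◇·◇○░
■■░○●○·○○░
■■░●●◆○○○░
■■░·○·●○·░
■■░○●○···░
■■░○◇●◇○◇░
■■■■■■■■■■

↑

■■░░○●○○●·
■■░░·◇○■○○
■■░░·●○●◇◇
■■░○○·○○■░
■■░■·◇·◇○░
■■░○●◆·○○░
■■░●●○○○○░
■■░·○·●○·░
■■░○●○···░
■■░○◇●◇○◇░

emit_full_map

░░░░░░░●○●○○
░░░░░░░○●◇○●
░░░░░░░○●○■●
░░░░░░░○··○○
░░░░░░░■○·●○
░░░░░░░●····
░░░░░░░·●○●○
░░░░░░░○○○◇●
░░░░░░░○●●○○
░░░░░░░○●·○◇
░░░░░░░◇○○○●
░░░░○○○◇○●○◇
░■●○·◇·●■●··
░·◇○·○○○○●●·
░○●○○●·■○■○○
░·◇○■○○○■○●●
░·●○●◇◇○·░░░
○○·○○■░░░░░░
■·◇·◇○░░░░░░
○●◆·○○░░░░░░
●●○○○○░░░░░░
·○·●○·░░░░░░
○●○···░░░░░░
○◇●◇○◇░░░░░░
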